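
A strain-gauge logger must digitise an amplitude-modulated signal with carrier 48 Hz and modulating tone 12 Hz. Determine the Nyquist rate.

120 Hz

AM sidebands sit at fc ± fm = 36 Hz and 60 Hz.
Highest-frequency component: 60 Hz.
Nyquist rate = 2 × 60 Hz = 120 Hz.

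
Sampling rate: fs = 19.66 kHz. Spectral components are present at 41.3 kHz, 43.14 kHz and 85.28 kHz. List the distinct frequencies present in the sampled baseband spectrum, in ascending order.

fs/2 = 9.83 kHz.
41.3 kHz mod fs = 1.98 kHz.
1.98 kHz ≤ fs/2 = 9.83 kHz, appears at 1.98 kHz.
43.14 kHz mod fs = 3.82 kHz.
3.82 kHz ≤ fs/2 = 9.83 kHz, appears at 3.82 kHz.
85.28 kHz mod fs = 6.64 kHz.
6.64 kHz ≤ fs/2 = 9.83 kHz, appears at 6.64 kHz.
Distinct values: {1.98 kHz, 3.82 kHz, 6.64 kHz}.

1.98 kHz, 3.82 kHz, 6.64 kHz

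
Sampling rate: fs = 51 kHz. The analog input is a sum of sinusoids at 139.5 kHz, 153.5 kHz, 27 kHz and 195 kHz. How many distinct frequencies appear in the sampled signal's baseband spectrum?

4

fs/2 = 25.5 kHz.
139.5 kHz mod fs = 37.5 kHz.
37.5 kHz > fs/2 = 25.5 kHz, folds to fs − 37.5 kHz = 13.5 kHz.
153.5 kHz mod fs = 0.5 kHz.
0.5 kHz ≤ fs/2 = 25.5 kHz, appears at 0.5 kHz.
27 kHz > fs/2 = 25.5 kHz, folds to fs − 27 kHz = 24 kHz.
195 kHz mod fs = 42 kHz.
42 kHz > fs/2 = 25.5 kHz, folds to fs − 42 kHz = 9 kHz.
Distinct values: {0.5 kHz, 9 kHz, 13.5 kHz, 24 kHz} → 4.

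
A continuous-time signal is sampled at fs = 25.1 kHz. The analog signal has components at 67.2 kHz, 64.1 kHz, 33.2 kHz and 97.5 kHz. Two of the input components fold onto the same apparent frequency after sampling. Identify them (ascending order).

33.2 kHz, 67.2 kHz

fs/2 = 12.55 kHz.
67.2 kHz mod fs = 17 kHz.
17 kHz > fs/2 = 12.55 kHz, folds to fs − 17 kHz = 8.1 kHz.
64.1 kHz mod fs = 13.9 kHz.
13.9 kHz > fs/2 = 12.55 kHz, folds to fs − 13.9 kHz = 11.2 kHz.
33.2 kHz mod fs = 8.1 kHz.
8.1 kHz ≤ fs/2 = 12.55 kHz, appears at 8.1 kHz.
97.5 kHz mod fs = 22.2 kHz.
22.2 kHz > fs/2 = 12.55 kHz, folds to fs − 22.2 kHz = 2.9 kHz.
33.2 kHz and 67.2 kHz both map to 8.1 kHz.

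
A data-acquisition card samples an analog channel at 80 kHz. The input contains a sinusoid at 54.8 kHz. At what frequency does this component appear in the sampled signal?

54.8 kHz > fs/2 = 40 kHz, folds to fs − 54.8 kHz = 25.2 kHz.

25.2 kHz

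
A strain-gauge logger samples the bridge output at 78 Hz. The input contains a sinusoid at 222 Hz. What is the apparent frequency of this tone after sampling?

12 Hz

222 Hz mod fs = 66 Hz.
66 Hz > fs/2 = 39 Hz, folds to fs − 66 Hz = 12 Hz.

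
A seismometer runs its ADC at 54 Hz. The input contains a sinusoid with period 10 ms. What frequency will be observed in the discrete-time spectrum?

8 Hz

T = 10 ms → f = 1/T = 100 Hz.
100 Hz mod fs = 46 Hz.
46 Hz > fs/2 = 27 Hz, folds to fs − 46 Hz = 8 Hz.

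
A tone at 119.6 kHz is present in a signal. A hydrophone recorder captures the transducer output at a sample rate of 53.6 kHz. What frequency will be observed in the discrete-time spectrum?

119.6 kHz mod fs = 12.4 kHz.
12.4 kHz ≤ fs/2 = 26.8 kHz, appears at 12.4 kHz.

12.4 kHz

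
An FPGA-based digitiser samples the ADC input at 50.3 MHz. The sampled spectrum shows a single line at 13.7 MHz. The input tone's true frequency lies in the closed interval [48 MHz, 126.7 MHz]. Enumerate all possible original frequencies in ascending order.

Frequencies that alias to 13.7 MHz are k·fs ± 13.7 MHz for integer k ≥ 0.
k=0: 13.7 MHz.
k=1: 36.6 MHz, 64 MHz.
k=2: 86.9 MHz, 114.3 MHz.
k=3: 137.2 MHz, 164.6 MHz.
Within [48 MHz, 126.7 MHz]: 64 MHz, 86.9 MHz, 114.3 MHz.

64 MHz, 86.9 MHz, 114.3 MHz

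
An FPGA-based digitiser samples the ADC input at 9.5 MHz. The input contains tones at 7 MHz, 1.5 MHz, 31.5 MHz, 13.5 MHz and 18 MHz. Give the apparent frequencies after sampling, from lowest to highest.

fs/2 = 4.75 MHz.
7 MHz > fs/2 = 4.75 MHz, folds to fs − 7 MHz = 2.5 MHz.
1.5 MHz ≤ fs/2 = 4.75 MHz, passes unchanged.
31.5 MHz mod fs = 3 MHz.
3 MHz ≤ fs/2 = 4.75 MHz, appears at 3 MHz.
13.5 MHz mod fs = 4 MHz.
4 MHz ≤ fs/2 = 4.75 MHz, appears at 4 MHz.
18 MHz mod fs = 8.5 MHz.
8.5 MHz > fs/2 = 4.75 MHz, folds to fs − 8.5 MHz = 1 MHz.
Distinct values: {1 MHz, 1.5 MHz, 2.5 MHz, 3 MHz, 4 MHz}.

1 MHz, 1.5 MHz, 2.5 MHz, 3 MHz, 4 MHz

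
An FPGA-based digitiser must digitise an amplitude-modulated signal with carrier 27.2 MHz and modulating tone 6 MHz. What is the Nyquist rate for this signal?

66.4 MHz

AM sidebands sit at fc ± fm = 21.2 MHz and 33.2 MHz.
Highest-frequency component: 33.2 MHz.
Nyquist rate = 2 × 33.2 MHz = 66.4 MHz.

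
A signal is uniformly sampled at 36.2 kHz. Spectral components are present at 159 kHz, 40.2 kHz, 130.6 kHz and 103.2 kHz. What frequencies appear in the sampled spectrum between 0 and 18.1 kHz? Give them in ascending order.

fs/2 = 18.1 kHz.
159 kHz mod fs = 14.2 kHz.
14.2 kHz ≤ fs/2 = 18.1 kHz, appears at 14.2 kHz.
40.2 kHz mod fs = 4 kHz.
4 kHz ≤ fs/2 = 18.1 kHz, appears at 4 kHz.
130.6 kHz mod fs = 22 kHz.
22 kHz > fs/2 = 18.1 kHz, folds to fs − 22 kHz = 14.2 kHz.
103.2 kHz mod fs = 30.8 kHz.
30.8 kHz > fs/2 = 18.1 kHz, folds to fs − 30.8 kHz = 5.4 kHz.
Distinct values: {4 kHz, 5.4 kHz, 14.2 kHz}.

4 kHz, 5.4 kHz, 14.2 kHz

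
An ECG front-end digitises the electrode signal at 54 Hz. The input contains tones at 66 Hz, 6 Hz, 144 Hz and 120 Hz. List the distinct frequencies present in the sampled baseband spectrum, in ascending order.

fs/2 = 27 Hz.
66 Hz mod fs = 12 Hz.
12 Hz ≤ fs/2 = 27 Hz, appears at 12 Hz.
6 Hz ≤ fs/2 = 27 Hz, passes unchanged.
144 Hz mod fs = 36 Hz.
36 Hz > fs/2 = 27 Hz, folds to fs − 36 Hz = 18 Hz.
120 Hz mod fs = 12 Hz.
12 Hz ≤ fs/2 = 27 Hz, appears at 12 Hz.
Distinct values: {6 Hz, 12 Hz, 18 Hz}.

6 Hz, 12 Hz, 18 Hz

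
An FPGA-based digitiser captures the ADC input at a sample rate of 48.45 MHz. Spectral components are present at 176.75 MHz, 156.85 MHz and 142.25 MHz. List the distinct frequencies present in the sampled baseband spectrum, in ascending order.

fs/2 = 24.225 MHz.
176.75 MHz mod fs = 31.4 MHz.
31.4 MHz > fs/2 = 24.225 MHz, folds to fs − 31.4 MHz = 17.05 MHz.
156.85 MHz mod fs = 11.5 MHz.
11.5 MHz ≤ fs/2 = 24.225 MHz, appears at 11.5 MHz.
142.25 MHz mod fs = 45.35 MHz.
45.35 MHz > fs/2 = 24.225 MHz, folds to fs − 45.35 MHz = 3.1 MHz.
Distinct values: {3.1 MHz, 11.5 MHz, 17.05 MHz}.

3.1 MHz, 11.5 MHz, 17.05 MHz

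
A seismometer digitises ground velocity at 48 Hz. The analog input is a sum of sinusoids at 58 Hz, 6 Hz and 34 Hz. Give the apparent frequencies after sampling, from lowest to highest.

fs/2 = 24 Hz.
58 Hz mod fs = 10 Hz.
10 Hz ≤ fs/2 = 24 Hz, appears at 10 Hz.
6 Hz ≤ fs/2 = 24 Hz, passes unchanged.
34 Hz > fs/2 = 24 Hz, folds to fs − 34 Hz = 14 Hz.
Distinct values: {6 Hz, 10 Hz, 14 Hz}.

6 Hz, 10 Hz, 14 Hz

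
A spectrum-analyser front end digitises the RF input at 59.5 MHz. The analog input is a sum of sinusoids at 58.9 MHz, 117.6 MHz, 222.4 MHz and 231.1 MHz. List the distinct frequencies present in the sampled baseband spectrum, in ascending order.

fs/2 = 29.75 MHz.
58.9 MHz > fs/2 = 29.75 MHz, folds to fs − 58.9 MHz = 0.6 MHz.
117.6 MHz mod fs = 58.1 MHz.
58.1 MHz > fs/2 = 29.75 MHz, folds to fs − 58.1 MHz = 1.4 MHz.
222.4 MHz mod fs = 43.9 MHz.
43.9 MHz > fs/2 = 29.75 MHz, folds to fs − 43.9 MHz = 15.6 MHz.
231.1 MHz mod fs = 52.6 MHz.
52.6 MHz > fs/2 = 29.75 MHz, folds to fs − 52.6 MHz = 6.9 MHz.
Distinct values: {0.6 MHz, 1.4 MHz, 6.9 MHz, 15.6 MHz}.

0.6 MHz, 1.4 MHz, 6.9 MHz, 15.6 MHz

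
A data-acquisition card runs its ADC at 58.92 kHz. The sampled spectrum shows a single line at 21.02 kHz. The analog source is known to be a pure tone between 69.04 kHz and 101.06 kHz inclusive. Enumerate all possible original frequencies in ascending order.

Frequencies that alias to 21.02 kHz are k·fs ± 21.02 kHz for integer k ≥ 0.
k=0: 21.02 kHz.
k=1: 37.9 kHz, 79.94 kHz.
k=2: 96.82 kHz, 138.86 kHz.
k=3: 155.74 kHz, 197.78 kHz.
Within [69.04 kHz, 101.06 kHz]: 79.94 kHz, 96.82 kHz.

79.94 kHz, 96.82 kHz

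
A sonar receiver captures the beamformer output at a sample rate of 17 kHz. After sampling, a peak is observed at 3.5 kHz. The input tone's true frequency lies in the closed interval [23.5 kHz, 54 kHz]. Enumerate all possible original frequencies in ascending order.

Frequencies that alias to 3.5 kHz are k·fs ± 3.5 kHz for integer k ≥ 0.
k=0: 3.5 kHz.
k=1: 13.5 kHz, 20.5 kHz.
k=2: 30.5 kHz, 37.5 kHz.
k=3: 47.5 kHz, 54.5 kHz.
k=4: 64.5 kHz, 71.5 kHz.
Within [23.5 kHz, 54 kHz]: 30.5 kHz, 37.5 kHz, 47.5 kHz.

30.5 kHz, 37.5 kHz, 47.5 kHz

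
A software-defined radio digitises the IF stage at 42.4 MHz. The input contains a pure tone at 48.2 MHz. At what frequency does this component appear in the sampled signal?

48.2 MHz mod fs = 5.8 MHz.
5.8 MHz ≤ fs/2 = 21.2 MHz, appears at 5.8 MHz.

5.8 MHz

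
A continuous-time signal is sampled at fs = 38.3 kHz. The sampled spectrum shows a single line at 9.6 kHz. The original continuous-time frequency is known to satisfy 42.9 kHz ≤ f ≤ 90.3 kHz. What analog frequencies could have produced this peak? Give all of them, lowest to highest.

47.9 kHz, 67 kHz, 86.2 kHz

Frequencies that alias to 9.6 kHz are k·fs ± 9.6 kHz for integer k ≥ 0.
k=0: 9.6 kHz.
k=1: 28.7 kHz, 47.9 kHz.
k=2: 67 kHz, 86.2 kHz.
k=3: 105.3 kHz, 124.5 kHz.
Within [42.9 kHz, 90.3 kHz]: 47.9 kHz, 67 kHz, 86.2 kHz.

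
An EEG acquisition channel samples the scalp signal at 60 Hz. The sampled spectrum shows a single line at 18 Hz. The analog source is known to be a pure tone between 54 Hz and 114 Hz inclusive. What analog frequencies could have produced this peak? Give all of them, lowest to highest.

78 Hz, 102 Hz

Frequencies that alias to 18 Hz are k·fs ± 18 Hz for integer k ≥ 0.
k=0: 18 Hz.
k=1: 42 Hz, 78 Hz.
k=2: 102 Hz, 138 Hz.
k=3: 162 Hz, 198 Hz.
Within [54 Hz, 114 Hz]: 78 Hz, 102 Hz.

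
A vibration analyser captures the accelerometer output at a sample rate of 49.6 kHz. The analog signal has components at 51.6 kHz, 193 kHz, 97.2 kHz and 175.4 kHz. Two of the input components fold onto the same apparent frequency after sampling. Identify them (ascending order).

fs/2 = 24.8 kHz.
51.6 kHz mod fs = 2 kHz.
2 kHz ≤ fs/2 = 24.8 kHz, appears at 2 kHz.
193 kHz mod fs = 44.2 kHz.
44.2 kHz > fs/2 = 24.8 kHz, folds to fs − 44.2 kHz = 5.4 kHz.
97.2 kHz mod fs = 47.6 kHz.
47.6 kHz > fs/2 = 24.8 kHz, folds to fs − 47.6 kHz = 2 kHz.
175.4 kHz mod fs = 26.6 kHz.
26.6 kHz > fs/2 = 24.8 kHz, folds to fs − 26.6 kHz = 23 kHz.
51.6 kHz and 97.2 kHz both map to 2 kHz.

51.6 kHz, 97.2 kHz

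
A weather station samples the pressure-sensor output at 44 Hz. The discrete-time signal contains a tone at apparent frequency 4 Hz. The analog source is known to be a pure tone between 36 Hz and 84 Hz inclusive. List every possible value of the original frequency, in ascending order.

40 Hz, 48 Hz, 84 Hz

Frequencies that alias to 4 Hz are k·fs ± 4 Hz for integer k ≥ 0.
k=0: 4 Hz.
k=1: 40 Hz, 48 Hz.
k=2: 84 Hz, 92 Hz.
k=3: 128 Hz, 136 Hz.
Within [36 Hz, 84 Hz]: 40 Hz, 48 Hz, 84 Hz.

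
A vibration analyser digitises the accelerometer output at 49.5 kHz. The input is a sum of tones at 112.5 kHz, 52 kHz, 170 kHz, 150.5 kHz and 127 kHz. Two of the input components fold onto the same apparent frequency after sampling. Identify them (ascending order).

fs/2 = 24.75 kHz.
112.5 kHz mod fs = 13.5 kHz.
13.5 kHz ≤ fs/2 = 24.75 kHz, appears at 13.5 kHz.
52 kHz mod fs = 2.5 kHz.
2.5 kHz ≤ fs/2 = 24.75 kHz, appears at 2.5 kHz.
170 kHz mod fs = 21.5 kHz.
21.5 kHz ≤ fs/2 = 24.75 kHz, appears at 21.5 kHz.
150.5 kHz mod fs = 2 kHz.
2 kHz ≤ fs/2 = 24.75 kHz, appears at 2 kHz.
127 kHz mod fs = 28 kHz.
28 kHz > fs/2 = 24.75 kHz, folds to fs − 28 kHz = 21.5 kHz.
127 kHz and 170 kHz both map to 21.5 kHz.

127 kHz, 170 kHz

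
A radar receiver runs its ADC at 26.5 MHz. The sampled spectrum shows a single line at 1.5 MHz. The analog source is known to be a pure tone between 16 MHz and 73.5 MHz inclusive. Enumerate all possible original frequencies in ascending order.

25 MHz, 28 MHz, 51.5 MHz, 54.5 MHz

Frequencies that alias to 1.5 MHz are k·fs ± 1.5 MHz for integer k ≥ 0.
k=0: 1.5 MHz.
k=1: 25 MHz, 28 MHz.
k=2: 51.5 MHz, 54.5 MHz.
k=3: 78 MHz, 81 MHz.
Within [16 MHz, 73.5 MHz]: 25 MHz, 28 MHz, 51.5 MHz, 54.5 MHz.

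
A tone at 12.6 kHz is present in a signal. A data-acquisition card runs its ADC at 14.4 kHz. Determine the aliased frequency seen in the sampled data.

1.8 kHz

12.6 kHz > fs/2 = 7.2 kHz, folds to fs − 12.6 kHz = 1.8 kHz.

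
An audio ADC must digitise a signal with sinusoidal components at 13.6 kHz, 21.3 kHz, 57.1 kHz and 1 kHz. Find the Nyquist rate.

Highest-frequency component: 57.1 kHz.
Nyquist rate = 2 × 57.1 kHz = 114.2 kHz.

114.2 kHz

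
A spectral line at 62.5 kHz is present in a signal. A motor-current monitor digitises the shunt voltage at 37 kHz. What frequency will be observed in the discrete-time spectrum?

11.5 kHz

62.5 kHz mod fs = 25.5 kHz.
25.5 kHz > fs/2 = 18.5 kHz, folds to fs − 25.5 kHz = 11.5 kHz.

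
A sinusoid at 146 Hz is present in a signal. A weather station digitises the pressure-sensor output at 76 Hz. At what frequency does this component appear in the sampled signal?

6 Hz

146 Hz mod fs = 70 Hz.
70 Hz > fs/2 = 38 Hz, folds to fs − 70 Hz = 6 Hz.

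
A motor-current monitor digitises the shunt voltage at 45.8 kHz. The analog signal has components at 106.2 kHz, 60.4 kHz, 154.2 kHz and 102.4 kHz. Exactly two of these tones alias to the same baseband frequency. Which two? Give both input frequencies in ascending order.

fs/2 = 22.9 kHz.
106.2 kHz mod fs = 14.6 kHz.
14.6 kHz ≤ fs/2 = 22.9 kHz, appears at 14.6 kHz.
60.4 kHz mod fs = 14.6 kHz.
14.6 kHz ≤ fs/2 = 22.9 kHz, appears at 14.6 kHz.
154.2 kHz mod fs = 16.8 kHz.
16.8 kHz ≤ fs/2 = 22.9 kHz, appears at 16.8 kHz.
102.4 kHz mod fs = 10.8 kHz.
10.8 kHz ≤ fs/2 = 22.9 kHz, appears at 10.8 kHz.
60.4 kHz and 106.2 kHz both map to 14.6 kHz.

60.4 kHz, 106.2 kHz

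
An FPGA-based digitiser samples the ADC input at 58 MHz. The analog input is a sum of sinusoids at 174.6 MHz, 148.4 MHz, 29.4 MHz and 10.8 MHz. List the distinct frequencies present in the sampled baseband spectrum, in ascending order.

0.6 MHz, 10.8 MHz, 25.6 MHz, 28.6 MHz

fs/2 = 29 MHz.
174.6 MHz mod fs = 0.6 MHz.
0.6 MHz ≤ fs/2 = 29 MHz, appears at 0.6 MHz.
148.4 MHz mod fs = 32.4 MHz.
32.4 MHz > fs/2 = 29 MHz, folds to fs − 32.4 MHz = 25.6 MHz.
29.4 MHz > fs/2 = 29 MHz, folds to fs − 29.4 MHz = 28.6 MHz.
10.8 MHz ≤ fs/2 = 29 MHz, passes unchanged.
Distinct values: {0.6 MHz, 10.8 MHz, 25.6 MHz, 28.6 MHz}.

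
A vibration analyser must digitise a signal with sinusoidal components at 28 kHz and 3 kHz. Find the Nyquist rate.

56 kHz

Highest-frequency component: 28 kHz.
Nyquist rate = 2 × 28 kHz = 56 kHz.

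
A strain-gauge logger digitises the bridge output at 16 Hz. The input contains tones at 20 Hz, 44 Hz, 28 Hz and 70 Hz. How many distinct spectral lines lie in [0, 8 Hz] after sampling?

2

fs/2 = 8 Hz.
20 Hz mod fs = 4 Hz.
4 Hz ≤ fs/2 = 8 Hz, appears at 4 Hz.
44 Hz mod fs = 12 Hz.
12 Hz > fs/2 = 8 Hz, folds to fs − 12 Hz = 4 Hz.
28 Hz mod fs = 12 Hz.
12 Hz > fs/2 = 8 Hz, folds to fs − 12 Hz = 4 Hz.
70 Hz mod fs = 6 Hz.
6 Hz ≤ fs/2 = 8 Hz, appears at 6 Hz.
Distinct values: {4 Hz, 6 Hz} → 2.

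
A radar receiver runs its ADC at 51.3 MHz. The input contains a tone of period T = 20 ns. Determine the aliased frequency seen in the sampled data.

T = 20 ns → f = 1/T = 50 MHz.
50 MHz > fs/2 = 25.65 MHz, folds to fs − 50 MHz = 1.3 MHz.

1.3 MHz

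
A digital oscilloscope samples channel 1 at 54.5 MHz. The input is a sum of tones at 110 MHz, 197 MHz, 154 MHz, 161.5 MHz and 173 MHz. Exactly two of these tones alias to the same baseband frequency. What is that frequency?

fs/2 = 27.25 MHz.
110 MHz mod fs = 1 MHz.
1 MHz ≤ fs/2 = 27.25 MHz, appears at 1 MHz.
197 MHz mod fs = 33.5 MHz.
33.5 MHz > fs/2 = 27.25 MHz, folds to fs − 33.5 MHz = 21 MHz.
154 MHz mod fs = 45 MHz.
45 MHz > fs/2 = 27.25 MHz, folds to fs − 45 MHz = 9.5 MHz.
161.5 MHz mod fs = 52.5 MHz.
52.5 MHz > fs/2 = 27.25 MHz, folds to fs − 52.5 MHz = 2 MHz.
173 MHz mod fs = 9.5 MHz.
9.5 MHz ≤ fs/2 = 27.25 MHz, appears at 9.5 MHz.
154 MHz and 173 MHz both map to 9.5 MHz.

9.5 MHz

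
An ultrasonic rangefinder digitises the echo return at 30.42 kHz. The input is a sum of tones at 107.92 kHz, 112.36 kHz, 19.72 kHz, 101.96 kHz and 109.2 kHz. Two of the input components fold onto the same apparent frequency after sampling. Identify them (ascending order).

19.72 kHz, 101.96 kHz

fs/2 = 15.21 kHz.
107.92 kHz mod fs = 16.66 kHz.
16.66 kHz > fs/2 = 15.21 kHz, folds to fs − 16.66 kHz = 13.76 kHz.
112.36 kHz mod fs = 21.1 kHz.
21.1 kHz > fs/2 = 15.21 kHz, folds to fs − 21.1 kHz = 9.32 kHz.
19.72 kHz > fs/2 = 15.21 kHz, folds to fs − 19.72 kHz = 10.7 kHz.
101.96 kHz mod fs = 10.7 kHz.
10.7 kHz ≤ fs/2 = 15.21 kHz, appears at 10.7 kHz.
109.2 kHz mod fs = 17.94 kHz.
17.94 kHz > fs/2 = 15.21 kHz, folds to fs − 17.94 kHz = 12.48 kHz.
19.72 kHz and 101.96 kHz both map to 10.7 kHz.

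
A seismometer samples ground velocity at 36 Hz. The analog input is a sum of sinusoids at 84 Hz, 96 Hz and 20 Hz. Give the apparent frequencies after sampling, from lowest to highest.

12 Hz, 16 Hz

fs/2 = 18 Hz.
84 Hz mod fs = 12 Hz.
12 Hz ≤ fs/2 = 18 Hz, appears at 12 Hz.
96 Hz mod fs = 24 Hz.
24 Hz > fs/2 = 18 Hz, folds to fs − 24 Hz = 12 Hz.
20 Hz > fs/2 = 18 Hz, folds to fs − 20 Hz = 16 Hz.
Distinct values: {12 Hz, 16 Hz}.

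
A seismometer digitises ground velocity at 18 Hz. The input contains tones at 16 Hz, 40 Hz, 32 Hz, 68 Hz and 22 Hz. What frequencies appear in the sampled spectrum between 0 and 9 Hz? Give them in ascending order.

2 Hz, 4 Hz

fs/2 = 9 Hz.
16 Hz > fs/2 = 9 Hz, folds to fs − 16 Hz = 2 Hz.
40 Hz mod fs = 4 Hz.
4 Hz ≤ fs/2 = 9 Hz, appears at 4 Hz.
32 Hz mod fs = 14 Hz.
14 Hz > fs/2 = 9 Hz, folds to fs − 14 Hz = 4 Hz.
68 Hz mod fs = 14 Hz.
14 Hz > fs/2 = 9 Hz, folds to fs − 14 Hz = 4 Hz.
22 Hz mod fs = 4 Hz.
4 Hz ≤ fs/2 = 9 Hz, appears at 4 Hz.
Distinct values: {2 Hz, 4 Hz}.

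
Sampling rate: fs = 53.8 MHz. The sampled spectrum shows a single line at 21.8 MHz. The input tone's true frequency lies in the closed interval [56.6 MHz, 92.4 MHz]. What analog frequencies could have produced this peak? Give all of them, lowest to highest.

75.6 MHz, 85.8 MHz

Frequencies that alias to 21.8 MHz are k·fs ± 21.8 MHz for integer k ≥ 0.
k=0: 21.8 MHz.
k=1: 32 MHz, 75.6 MHz.
k=2: 85.8 MHz, 129.4 MHz.
k=3: 139.6 MHz, 183.2 MHz.
Within [56.6 MHz, 92.4 MHz]: 75.6 MHz, 85.8 MHz.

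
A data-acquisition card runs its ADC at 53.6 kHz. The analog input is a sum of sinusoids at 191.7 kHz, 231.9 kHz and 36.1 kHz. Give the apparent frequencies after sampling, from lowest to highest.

fs/2 = 26.8 kHz.
191.7 kHz mod fs = 30.9 kHz.
30.9 kHz > fs/2 = 26.8 kHz, folds to fs − 30.9 kHz = 22.7 kHz.
231.9 kHz mod fs = 17.5 kHz.
17.5 kHz ≤ fs/2 = 26.8 kHz, appears at 17.5 kHz.
36.1 kHz > fs/2 = 26.8 kHz, folds to fs − 36.1 kHz = 17.5 kHz.
Distinct values: {17.5 kHz, 22.7 kHz}.

17.5 kHz, 22.7 kHz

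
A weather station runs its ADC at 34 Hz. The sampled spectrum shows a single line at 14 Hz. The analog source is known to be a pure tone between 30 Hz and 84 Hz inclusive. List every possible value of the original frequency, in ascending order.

48 Hz, 54 Hz, 82 Hz

Frequencies that alias to 14 Hz are k·fs ± 14 Hz for integer k ≥ 0.
k=0: 14 Hz.
k=1: 20 Hz, 48 Hz.
k=2: 54 Hz, 82 Hz.
k=3: 88 Hz, 116 Hz.
Within [30 Hz, 84 Hz]: 48 Hz, 54 Hz, 82 Hz.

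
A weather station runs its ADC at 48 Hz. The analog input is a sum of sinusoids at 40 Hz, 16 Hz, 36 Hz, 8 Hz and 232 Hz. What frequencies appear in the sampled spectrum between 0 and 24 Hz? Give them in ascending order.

fs/2 = 24 Hz.
40 Hz > fs/2 = 24 Hz, folds to fs − 40 Hz = 8 Hz.
16 Hz ≤ fs/2 = 24 Hz, passes unchanged.
36 Hz > fs/2 = 24 Hz, folds to fs − 36 Hz = 12 Hz.
8 Hz ≤ fs/2 = 24 Hz, passes unchanged.
232 Hz mod fs = 40 Hz.
40 Hz > fs/2 = 24 Hz, folds to fs − 40 Hz = 8 Hz.
Distinct values: {8 Hz, 12 Hz, 16 Hz}.

8 Hz, 12 Hz, 16 Hz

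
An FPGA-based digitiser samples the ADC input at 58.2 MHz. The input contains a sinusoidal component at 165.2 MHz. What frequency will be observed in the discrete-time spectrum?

165.2 MHz mod fs = 48.8 MHz.
48.8 MHz > fs/2 = 29.1 MHz, folds to fs − 48.8 MHz = 9.4 MHz.

9.4 MHz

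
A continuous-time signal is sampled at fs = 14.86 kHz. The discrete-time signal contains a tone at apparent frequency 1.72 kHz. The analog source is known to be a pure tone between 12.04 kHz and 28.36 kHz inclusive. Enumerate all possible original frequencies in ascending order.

13.14 kHz, 16.58 kHz, 28 kHz

Frequencies that alias to 1.72 kHz are k·fs ± 1.72 kHz for integer k ≥ 0.
k=0: 1.72 kHz.
k=1: 13.14 kHz, 16.58 kHz.
k=2: 28 kHz, 31.44 kHz.
k=3: 42.86 kHz, 46.3 kHz.
Within [12.04 kHz, 28.36 kHz]: 13.14 kHz, 16.58 kHz, 28 kHz.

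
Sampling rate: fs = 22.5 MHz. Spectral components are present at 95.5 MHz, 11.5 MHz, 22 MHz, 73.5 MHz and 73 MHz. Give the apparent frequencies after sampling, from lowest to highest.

0.5 MHz, 5.5 MHz, 6 MHz, 11 MHz

fs/2 = 11.25 MHz.
95.5 MHz mod fs = 5.5 MHz.
5.5 MHz ≤ fs/2 = 11.25 MHz, appears at 5.5 MHz.
11.5 MHz > fs/2 = 11.25 MHz, folds to fs − 11.5 MHz = 11 MHz.
22 MHz > fs/2 = 11.25 MHz, folds to fs − 22 MHz = 0.5 MHz.
73.5 MHz mod fs = 6 MHz.
6 MHz ≤ fs/2 = 11.25 MHz, appears at 6 MHz.
73 MHz mod fs = 5.5 MHz.
5.5 MHz ≤ fs/2 = 11.25 MHz, appears at 5.5 MHz.
Distinct values: {0.5 MHz, 5.5 MHz, 6 MHz, 11 MHz}.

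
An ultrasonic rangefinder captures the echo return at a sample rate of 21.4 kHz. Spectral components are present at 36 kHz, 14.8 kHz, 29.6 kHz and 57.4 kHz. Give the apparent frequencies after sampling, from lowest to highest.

fs/2 = 10.7 kHz.
36 kHz mod fs = 14.6 kHz.
14.6 kHz > fs/2 = 10.7 kHz, folds to fs − 14.6 kHz = 6.8 kHz.
14.8 kHz > fs/2 = 10.7 kHz, folds to fs − 14.8 kHz = 6.6 kHz.
29.6 kHz mod fs = 8.2 kHz.
8.2 kHz ≤ fs/2 = 10.7 kHz, appears at 8.2 kHz.
57.4 kHz mod fs = 14.6 kHz.
14.6 kHz > fs/2 = 10.7 kHz, folds to fs − 14.6 kHz = 6.8 kHz.
Distinct values: {6.6 kHz, 6.8 kHz, 8.2 kHz}.

6.6 kHz, 6.8 kHz, 8.2 kHz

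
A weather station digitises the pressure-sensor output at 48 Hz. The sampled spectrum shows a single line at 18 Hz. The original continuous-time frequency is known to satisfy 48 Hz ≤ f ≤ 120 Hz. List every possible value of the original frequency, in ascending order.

Frequencies that alias to 18 Hz are k·fs ± 18 Hz for integer k ≥ 0.
k=0: 18 Hz.
k=1: 30 Hz, 66 Hz.
k=2: 78 Hz, 114 Hz.
k=3: 126 Hz, 162 Hz.
Within [48 Hz, 120 Hz]: 66 Hz, 78 Hz, 114 Hz.

66 Hz, 78 Hz, 114 Hz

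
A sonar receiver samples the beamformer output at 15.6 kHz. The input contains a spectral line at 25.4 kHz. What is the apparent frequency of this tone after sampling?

25.4 kHz mod fs = 9.8 kHz.
9.8 kHz > fs/2 = 7.8 kHz, folds to fs − 9.8 kHz = 5.8 kHz.

5.8 kHz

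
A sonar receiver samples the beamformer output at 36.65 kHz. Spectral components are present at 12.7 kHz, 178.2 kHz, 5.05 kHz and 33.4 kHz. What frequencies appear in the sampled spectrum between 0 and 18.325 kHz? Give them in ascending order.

fs/2 = 18.325 kHz.
12.7 kHz ≤ fs/2 = 18.325 kHz, passes unchanged.
178.2 kHz mod fs = 31.6 kHz.
31.6 kHz > fs/2 = 18.325 kHz, folds to fs − 31.6 kHz = 5.05 kHz.
5.05 kHz ≤ fs/2 = 18.325 kHz, passes unchanged.
33.4 kHz > fs/2 = 18.325 kHz, folds to fs − 33.4 kHz = 3.25 kHz.
Distinct values: {3.25 kHz, 5.05 kHz, 12.7 kHz}.

3.25 kHz, 5.05 kHz, 12.7 kHz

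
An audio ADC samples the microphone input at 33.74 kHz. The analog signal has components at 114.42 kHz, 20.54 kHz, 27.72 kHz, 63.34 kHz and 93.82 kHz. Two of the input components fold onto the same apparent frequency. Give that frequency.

fs/2 = 16.87 kHz.
114.42 kHz mod fs = 13.2 kHz.
13.2 kHz ≤ fs/2 = 16.87 kHz, appears at 13.2 kHz.
20.54 kHz > fs/2 = 16.87 kHz, folds to fs − 20.54 kHz = 13.2 kHz.
27.72 kHz > fs/2 = 16.87 kHz, folds to fs − 27.72 kHz = 6.02 kHz.
63.34 kHz mod fs = 29.6 kHz.
29.6 kHz > fs/2 = 16.87 kHz, folds to fs − 29.6 kHz = 4.14 kHz.
93.82 kHz mod fs = 26.34 kHz.
26.34 kHz > fs/2 = 16.87 kHz, folds to fs − 26.34 kHz = 7.4 kHz.
20.54 kHz and 114.42 kHz both map to 13.2 kHz.

13.2 kHz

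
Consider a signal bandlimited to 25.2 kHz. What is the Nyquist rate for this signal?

Nyquist rate = 2 × 25.2 kHz = 50.4 kHz.

50.4 kHz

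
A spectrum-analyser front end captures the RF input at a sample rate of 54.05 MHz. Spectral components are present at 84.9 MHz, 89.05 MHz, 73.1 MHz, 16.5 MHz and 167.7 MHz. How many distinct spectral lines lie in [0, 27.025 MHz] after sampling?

4

fs/2 = 27.025 MHz.
84.9 MHz mod fs = 30.85 MHz.
30.85 MHz > fs/2 = 27.025 MHz, folds to fs − 30.85 MHz = 23.2 MHz.
89.05 MHz mod fs = 35 MHz.
35 MHz > fs/2 = 27.025 MHz, folds to fs − 35 MHz = 19.05 MHz.
73.1 MHz mod fs = 19.05 MHz.
19.05 MHz ≤ fs/2 = 27.025 MHz, appears at 19.05 MHz.
16.5 MHz ≤ fs/2 = 27.025 MHz, passes unchanged.
167.7 MHz mod fs = 5.55 MHz.
5.55 MHz ≤ fs/2 = 27.025 MHz, appears at 5.55 MHz.
Distinct values: {5.55 MHz, 16.5 MHz, 19.05 MHz, 23.2 MHz} → 4.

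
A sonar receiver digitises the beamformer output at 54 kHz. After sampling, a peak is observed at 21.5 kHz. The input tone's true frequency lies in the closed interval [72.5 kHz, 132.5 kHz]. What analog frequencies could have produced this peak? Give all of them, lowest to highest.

Frequencies that alias to 21.5 kHz are k·fs ± 21.5 kHz for integer k ≥ 0.
k=0: 21.5 kHz.
k=1: 32.5 kHz, 75.5 kHz.
k=2: 86.5 kHz, 129.5 kHz.
k=3: 140.5 kHz, 183.5 kHz.
Within [72.5 kHz, 132.5 kHz]: 75.5 kHz, 86.5 kHz, 129.5 kHz.

75.5 kHz, 86.5 kHz, 129.5 kHz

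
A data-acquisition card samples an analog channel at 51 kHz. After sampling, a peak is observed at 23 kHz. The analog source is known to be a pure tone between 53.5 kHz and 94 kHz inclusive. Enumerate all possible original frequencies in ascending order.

Frequencies that alias to 23 kHz are k·fs ± 23 kHz for integer k ≥ 0.
k=0: 23 kHz.
k=1: 28 kHz, 74 kHz.
k=2: 79 kHz, 125 kHz.
k=3: 130 kHz, 176 kHz.
Within [53.5 kHz, 94 kHz]: 74 kHz, 79 kHz.

74 kHz, 79 kHz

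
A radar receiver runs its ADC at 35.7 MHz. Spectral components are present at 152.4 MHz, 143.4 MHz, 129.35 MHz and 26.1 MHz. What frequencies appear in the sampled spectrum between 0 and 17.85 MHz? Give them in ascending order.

0.6 MHz, 9.6 MHz, 13.45 MHz

fs/2 = 17.85 MHz.
152.4 MHz mod fs = 9.6 MHz.
9.6 MHz ≤ fs/2 = 17.85 MHz, appears at 9.6 MHz.
143.4 MHz mod fs = 0.6 MHz.
0.6 MHz ≤ fs/2 = 17.85 MHz, appears at 0.6 MHz.
129.35 MHz mod fs = 22.25 MHz.
22.25 MHz > fs/2 = 17.85 MHz, folds to fs − 22.25 MHz = 13.45 MHz.
26.1 MHz > fs/2 = 17.85 MHz, folds to fs − 26.1 MHz = 9.6 MHz.
Distinct values: {0.6 MHz, 9.6 MHz, 13.45 MHz}.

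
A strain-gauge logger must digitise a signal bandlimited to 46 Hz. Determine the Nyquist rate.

92 Hz

Nyquist rate = 2 × 46 Hz = 92 Hz.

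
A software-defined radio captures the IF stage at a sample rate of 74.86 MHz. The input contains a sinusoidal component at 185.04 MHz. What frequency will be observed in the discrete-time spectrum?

185.04 MHz mod fs = 35.32 MHz.
35.32 MHz ≤ fs/2 = 37.43 MHz, appears at 35.32 MHz.

35.32 MHz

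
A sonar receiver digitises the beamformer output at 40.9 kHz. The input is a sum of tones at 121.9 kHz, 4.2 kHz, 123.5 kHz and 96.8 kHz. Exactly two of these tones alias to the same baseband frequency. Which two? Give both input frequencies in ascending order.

fs/2 = 20.45 kHz.
121.9 kHz mod fs = 40.1 kHz.
40.1 kHz > fs/2 = 20.45 kHz, folds to fs − 40.1 kHz = 0.8 kHz.
4.2 kHz ≤ fs/2 = 20.45 kHz, passes unchanged.
123.5 kHz mod fs = 0.8 kHz.
0.8 kHz ≤ fs/2 = 20.45 kHz, appears at 0.8 kHz.
96.8 kHz mod fs = 15 kHz.
15 kHz ≤ fs/2 = 20.45 kHz, appears at 15 kHz.
121.9 kHz and 123.5 kHz both map to 0.8 kHz.

121.9 kHz, 123.5 kHz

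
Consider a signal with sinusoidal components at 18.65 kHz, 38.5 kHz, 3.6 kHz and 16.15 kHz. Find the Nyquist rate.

77 kHz

Highest-frequency component: 38.5 kHz.
Nyquist rate = 2 × 38.5 kHz = 77 kHz.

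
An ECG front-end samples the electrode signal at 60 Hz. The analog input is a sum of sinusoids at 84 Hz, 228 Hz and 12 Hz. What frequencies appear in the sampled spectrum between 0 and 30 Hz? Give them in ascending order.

fs/2 = 30 Hz.
84 Hz mod fs = 24 Hz.
24 Hz ≤ fs/2 = 30 Hz, appears at 24 Hz.
228 Hz mod fs = 48 Hz.
48 Hz > fs/2 = 30 Hz, folds to fs − 48 Hz = 12 Hz.
12 Hz ≤ fs/2 = 30 Hz, passes unchanged.
Distinct values: {12 Hz, 24 Hz}.

12 Hz, 24 Hz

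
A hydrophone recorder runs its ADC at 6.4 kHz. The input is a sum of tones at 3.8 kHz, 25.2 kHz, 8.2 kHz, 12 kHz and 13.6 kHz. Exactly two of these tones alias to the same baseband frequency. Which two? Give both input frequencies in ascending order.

12 kHz, 13.6 kHz

fs/2 = 3.2 kHz.
3.8 kHz > fs/2 = 3.2 kHz, folds to fs − 3.8 kHz = 2.6 kHz.
25.2 kHz mod fs = 6 kHz.
6 kHz > fs/2 = 3.2 kHz, folds to fs − 6 kHz = 0.4 kHz.
8.2 kHz mod fs = 1.8 kHz.
1.8 kHz ≤ fs/2 = 3.2 kHz, appears at 1.8 kHz.
12 kHz mod fs = 5.6 kHz.
5.6 kHz > fs/2 = 3.2 kHz, folds to fs − 5.6 kHz = 0.8 kHz.
13.6 kHz mod fs = 0.8 kHz.
0.8 kHz ≤ fs/2 = 3.2 kHz, appears at 0.8 kHz.
12 kHz and 13.6 kHz both map to 0.8 kHz.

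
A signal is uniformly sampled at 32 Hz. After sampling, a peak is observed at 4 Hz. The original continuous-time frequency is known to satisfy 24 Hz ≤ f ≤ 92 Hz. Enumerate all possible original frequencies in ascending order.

Frequencies that alias to 4 Hz are k·fs ± 4 Hz for integer k ≥ 0.
k=0: 4 Hz.
k=1: 28 Hz, 36 Hz.
k=2: 60 Hz, 68 Hz.
k=3: 92 Hz, 100 Hz.
k=4: 124 Hz, 132 Hz.
Within [24 Hz, 92 Hz]: 28 Hz, 36 Hz, 60 Hz, 68 Hz, 92 Hz.

28 Hz, 36 Hz, 60 Hz, 68 Hz, 92 Hz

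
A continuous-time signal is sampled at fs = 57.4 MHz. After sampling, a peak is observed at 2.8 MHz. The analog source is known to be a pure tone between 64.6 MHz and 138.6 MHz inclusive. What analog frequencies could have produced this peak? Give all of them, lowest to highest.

112 MHz, 117.6 MHz

Frequencies that alias to 2.8 MHz are k·fs ± 2.8 MHz for integer k ≥ 0.
k=0: 2.8 MHz.
k=1: 54.6 MHz, 60.2 MHz.
k=2: 112 MHz, 117.6 MHz.
k=3: 169.4 MHz, 175 MHz.
Within [64.6 MHz, 138.6 MHz]: 112 MHz, 117.6 MHz.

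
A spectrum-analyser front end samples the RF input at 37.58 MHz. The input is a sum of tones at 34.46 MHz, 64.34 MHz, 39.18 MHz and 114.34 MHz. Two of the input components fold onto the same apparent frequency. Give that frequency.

1.6 MHz

fs/2 = 18.79 MHz.
34.46 MHz > fs/2 = 18.79 MHz, folds to fs − 34.46 MHz = 3.12 MHz.
64.34 MHz mod fs = 26.76 MHz.
26.76 MHz > fs/2 = 18.79 MHz, folds to fs − 26.76 MHz = 10.82 MHz.
39.18 MHz mod fs = 1.6 MHz.
1.6 MHz ≤ fs/2 = 18.79 MHz, appears at 1.6 MHz.
114.34 MHz mod fs = 1.6 MHz.
1.6 MHz ≤ fs/2 = 18.79 MHz, appears at 1.6 MHz.
39.18 MHz and 114.34 MHz both map to 1.6 MHz.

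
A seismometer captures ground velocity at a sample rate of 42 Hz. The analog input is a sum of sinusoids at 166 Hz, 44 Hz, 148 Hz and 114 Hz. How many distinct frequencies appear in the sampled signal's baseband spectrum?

fs/2 = 21 Hz.
166 Hz mod fs = 40 Hz.
40 Hz > fs/2 = 21 Hz, folds to fs − 40 Hz = 2 Hz.
44 Hz mod fs = 2 Hz.
2 Hz ≤ fs/2 = 21 Hz, appears at 2 Hz.
148 Hz mod fs = 22 Hz.
22 Hz > fs/2 = 21 Hz, folds to fs − 22 Hz = 20 Hz.
114 Hz mod fs = 30 Hz.
30 Hz > fs/2 = 21 Hz, folds to fs − 30 Hz = 12 Hz.
Distinct values: {2 Hz, 12 Hz, 20 Hz} → 3.

3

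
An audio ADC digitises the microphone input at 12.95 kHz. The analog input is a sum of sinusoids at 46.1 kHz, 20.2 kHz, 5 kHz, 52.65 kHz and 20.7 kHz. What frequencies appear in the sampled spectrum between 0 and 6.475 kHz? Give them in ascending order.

fs/2 = 6.475 kHz.
46.1 kHz mod fs = 7.25 kHz.
7.25 kHz > fs/2 = 6.475 kHz, folds to fs − 7.25 kHz = 5.7 kHz.
20.2 kHz mod fs = 7.25 kHz.
7.25 kHz > fs/2 = 6.475 kHz, folds to fs − 7.25 kHz = 5.7 kHz.
5 kHz ≤ fs/2 = 6.475 kHz, passes unchanged.
52.65 kHz mod fs = 0.85 kHz.
0.85 kHz ≤ fs/2 = 6.475 kHz, appears at 0.85 kHz.
20.7 kHz mod fs = 7.75 kHz.
7.75 kHz > fs/2 = 6.475 kHz, folds to fs − 7.75 kHz = 5.2 kHz.
Distinct values: {0.85 kHz, 5 kHz, 5.2 kHz, 5.7 kHz}.

0.85 kHz, 5 kHz, 5.2 kHz, 5.7 kHz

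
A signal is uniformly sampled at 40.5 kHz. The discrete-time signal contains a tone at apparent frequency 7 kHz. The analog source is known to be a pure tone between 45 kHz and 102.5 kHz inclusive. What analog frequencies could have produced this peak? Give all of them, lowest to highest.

47.5 kHz, 74 kHz, 88 kHz

Frequencies that alias to 7 kHz are k·fs ± 7 kHz for integer k ≥ 0.
k=0: 7 kHz.
k=1: 33.5 kHz, 47.5 kHz.
k=2: 74 kHz, 88 kHz.
k=3: 114.5 kHz, 128.5 kHz.
Within [45 kHz, 102.5 kHz]: 47.5 kHz, 74 kHz, 88 kHz.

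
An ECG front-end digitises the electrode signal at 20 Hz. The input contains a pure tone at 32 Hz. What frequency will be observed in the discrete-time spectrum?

32 Hz mod fs = 12 Hz.
12 Hz > fs/2 = 10 Hz, folds to fs − 12 Hz = 8 Hz.

8 Hz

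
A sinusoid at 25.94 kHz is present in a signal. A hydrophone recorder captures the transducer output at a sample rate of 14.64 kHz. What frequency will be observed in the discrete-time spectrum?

3.34 kHz

25.94 kHz mod fs = 11.3 kHz.
11.3 kHz > fs/2 = 7.32 kHz, folds to fs − 11.3 kHz = 3.34 kHz.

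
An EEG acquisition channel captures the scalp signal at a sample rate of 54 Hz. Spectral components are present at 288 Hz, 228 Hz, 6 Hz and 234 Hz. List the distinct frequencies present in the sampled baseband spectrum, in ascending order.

fs/2 = 27 Hz.
288 Hz mod fs = 18 Hz.
18 Hz ≤ fs/2 = 27 Hz, appears at 18 Hz.
228 Hz mod fs = 12 Hz.
12 Hz ≤ fs/2 = 27 Hz, appears at 12 Hz.
6 Hz ≤ fs/2 = 27 Hz, passes unchanged.
234 Hz mod fs = 18 Hz.
18 Hz ≤ fs/2 = 27 Hz, appears at 18 Hz.
Distinct values: {6 Hz, 12 Hz, 18 Hz}.

6 Hz, 12 Hz, 18 Hz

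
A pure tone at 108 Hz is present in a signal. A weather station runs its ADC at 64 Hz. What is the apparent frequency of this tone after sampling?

20 Hz

108 Hz mod fs = 44 Hz.
44 Hz > fs/2 = 32 Hz, folds to fs − 44 Hz = 20 Hz.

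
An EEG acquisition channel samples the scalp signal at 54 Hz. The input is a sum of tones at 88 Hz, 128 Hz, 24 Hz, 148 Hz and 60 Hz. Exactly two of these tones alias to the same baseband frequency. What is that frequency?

20 Hz

fs/2 = 27 Hz.
88 Hz mod fs = 34 Hz.
34 Hz > fs/2 = 27 Hz, folds to fs − 34 Hz = 20 Hz.
128 Hz mod fs = 20 Hz.
20 Hz ≤ fs/2 = 27 Hz, appears at 20 Hz.
24 Hz ≤ fs/2 = 27 Hz, passes unchanged.
148 Hz mod fs = 40 Hz.
40 Hz > fs/2 = 27 Hz, folds to fs − 40 Hz = 14 Hz.
60 Hz mod fs = 6 Hz.
6 Hz ≤ fs/2 = 27 Hz, appears at 6 Hz.
88 Hz and 128 Hz both map to 20 Hz.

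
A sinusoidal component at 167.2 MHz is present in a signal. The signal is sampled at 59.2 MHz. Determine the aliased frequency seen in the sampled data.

167.2 MHz mod fs = 48.8 MHz.
48.8 MHz > fs/2 = 29.6 MHz, folds to fs − 48.8 MHz = 10.4 MHz.

10.4 MHz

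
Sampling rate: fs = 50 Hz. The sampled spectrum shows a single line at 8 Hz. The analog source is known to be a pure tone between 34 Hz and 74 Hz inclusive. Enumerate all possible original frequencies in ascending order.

42 Hz, 58 Hz

Frequencies that alias to 8 Hz are k·fs ± 8 Hz for integer k ≥ 0.
k=0: 8 Hz.
k=1: 42 Hz, 58 Hz.
k=2: 92 Hz, 108 Hz.
Within [34 Hz, 74 Hz]: 42 Hz, 58 Hz.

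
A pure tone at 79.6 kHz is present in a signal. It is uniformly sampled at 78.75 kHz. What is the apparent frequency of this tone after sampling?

79.6 kHz mod fs = 0.85 kHz.
0.85 kHz ≤ fs/2 = 39.375 kHz, appears at 0.85 kHz.

0.85 kHz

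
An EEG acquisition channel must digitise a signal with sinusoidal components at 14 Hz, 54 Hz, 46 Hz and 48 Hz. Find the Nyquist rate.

108 Hz

Highest-frequency component: 54 Hz.
Nyquist rate = 2 × 54 Hz = 108 Hz.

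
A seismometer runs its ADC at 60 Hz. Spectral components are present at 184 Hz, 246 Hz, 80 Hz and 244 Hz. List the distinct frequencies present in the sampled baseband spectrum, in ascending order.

4 Hz, 6 Hz, 20 Hz

fs/2 = 30 Hz.
184 Hz mod fs = 4 Hz.
4 Hz ≤ fs/2 = 30 Hz, appears at 4 Hz.
246 Hz mod fs = 6 Hz.
6 Hz ≤ fs/2 = 30 Hz, appears at 6 Hz.
80 Hz mod fs = 20 Hz.
20 Hz ≤ fs/2 = 30 Hz, appears at 20 Hz.
244 Hz mod fs = 4 Hz.
4 Hz ≤ fs/2 = 30 Hz, appears at 4 Hz.
Distinct values: {4 Hz, 6 Hz, 20 Hz}.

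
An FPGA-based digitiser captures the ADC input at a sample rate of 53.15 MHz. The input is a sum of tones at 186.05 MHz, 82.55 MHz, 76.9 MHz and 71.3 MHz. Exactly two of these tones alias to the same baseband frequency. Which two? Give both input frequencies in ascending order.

76.9 MHz, 82.55 MHz

fs/2 = 26.575 MHz.
186.05 MHz mod fs = 26.6 MHz.
26.6 MHz > fs/2 = 26.575 MHz, folds to fs − 26.6 MHz = 26.55 MHz.
82.55 MHz mod fs = 29.4 MHz.
29.4 MHz > fs/2 = 26.575 MHz, folds to fs − 29.4 MHz = 23.75 MHz.
76.9 MHz mod fs = 23.75 MHz.
23.75 MHz ≤ fs/2 = 26.575 MHz, appears at 23.75 MHz.
71.3 MHz mod fs = 18.15 MHz.
18.15 MHz ≤ fs/2 = 26.575 MHz, appears at 18.15 MHz.
76.9 MHz and 82.55 MHz both map to 23.75 MHz.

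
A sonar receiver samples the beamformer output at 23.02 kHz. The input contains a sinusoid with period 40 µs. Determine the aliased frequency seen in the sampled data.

T = 40 µs → f = 1/T = 25 kHz.
25 kHz mod fs = 1.98 kHz.
1.98 kHz ≤ fs/2 = 11.51 kHz, appears at 1.98 kHz.

1.98 kHz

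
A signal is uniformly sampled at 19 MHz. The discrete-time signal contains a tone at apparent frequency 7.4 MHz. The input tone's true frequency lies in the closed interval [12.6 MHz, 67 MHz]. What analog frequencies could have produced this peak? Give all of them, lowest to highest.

Frequencies that alias to 7.4 MHz are k·fs ± 7.4 MHz for integer k ≥ 0.
k=0: 7.4 MHz.
k=1: 11.6 MHz, 26.4 MHz.
k=2: 30.6 MHz, 45.4 MHz.
k=3: 49.6 MHz, 64.4 MHz.
k=4: 68.6 MHz, 83.4 MHz.
Within [12.6 MHz, 67 MHz]: 26.4 MHz, 30.6 MHz, 45.4 MHz, 49.6 MHz, 64.4 MHz.

26.4 MHz, 30.6 MHz, 45.4 MHz, 49.6 MHz, 64.4 MHz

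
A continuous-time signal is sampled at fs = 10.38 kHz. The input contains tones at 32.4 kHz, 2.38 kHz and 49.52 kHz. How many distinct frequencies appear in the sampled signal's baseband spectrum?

fs/2 = 5.19 kHz.
32.4 kHz mod fs = 1.26 kHz.
1.26 kHz ≤ fs/2 = 5.19 kHz, appears at 1.26 kHz.
2.38 kHz ≤ fs/2 = 5.19 kHz, passes unchanged.
49.52 kHz mod fs = 8 kHz.
8 kHz > fs/2 = 5.19 kHz, folds to fs − 8 kHz = 2.38 kHz.
Distinct values: {1.26 kHz, 2.38 kHz} → 2.

2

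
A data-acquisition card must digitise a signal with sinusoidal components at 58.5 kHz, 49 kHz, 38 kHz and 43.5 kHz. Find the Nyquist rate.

117 kHz

Highest-frequency component: 58.5 kHz.
Nyquist rate = 2 × 58.5 kHz = 117 kHz.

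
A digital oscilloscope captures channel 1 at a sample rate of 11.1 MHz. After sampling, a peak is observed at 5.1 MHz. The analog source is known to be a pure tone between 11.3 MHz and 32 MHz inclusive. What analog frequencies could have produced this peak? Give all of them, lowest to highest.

Frequencies that alias to 5.1 MHz are k·fs ± 5.1 MHz for integer k ≥ 0.
k=0: 5.1 MHz.
k=1: 6 MHz, 16.2 MHz.
k=2: 17.1 MHz, 27.3 MHz.
k=3: 28.2 MHz, 38.4 MHz.
k=4: 39.3 MHz, 49.5 MHz.
Within [11.3 MHz, 32 MHz]: 16.2 MHz, 17.1 MHz, 27.3 MHz, 28.2 MHz.

16.2 MHz, 17.1 MHz, 27.3 MHz, 28.2 MHz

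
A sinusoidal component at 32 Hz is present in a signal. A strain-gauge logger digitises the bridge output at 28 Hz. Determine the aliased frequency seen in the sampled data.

4 Hz

32 Hz mod fs = 4 Hz.
4 Hz ≤ fs/2 = 14 Hz, appears at 4 Hz.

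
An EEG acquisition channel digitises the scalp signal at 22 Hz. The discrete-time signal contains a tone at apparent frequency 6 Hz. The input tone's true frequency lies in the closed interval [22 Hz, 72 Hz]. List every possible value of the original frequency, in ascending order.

28 Hz, 38 Hz, 50 Hz, 60 Hz, 72 Hz

Frequencies that alias to 6 Hz are k·fs ± 6 Hz for integer k ≥ 0.
k=0: 6 Hz.
k=1: 16 Hz, 28 Hz.
k=2: 38 Hz, 50 Hz.
k=3: 60 Hz, 72 Hz.
k=4: 82 Hz, 94 Hz.
Within [22 Hz, 72 Hz]: 28 Hz, 38 Hz, 50 Hz, 60 Hz, 72 Hz.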